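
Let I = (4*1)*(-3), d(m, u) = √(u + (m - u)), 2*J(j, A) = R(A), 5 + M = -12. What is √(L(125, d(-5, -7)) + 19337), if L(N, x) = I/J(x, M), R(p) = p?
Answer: √5588801/17 ≈ 139.06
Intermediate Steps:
M = -17 (M = -5 - 12 = -17)
J(j, A) = A/2
d(m, u) = √m
I = -12 (I = 4*(-3) = -12)
L(N, x) = 24/17 (L(N, x) = -12/((½)*(-17)) = -12/(-17/2) = -12*(-2/17) = 24/17)
√(L(125, d(-5, -7)) + 19337) = √(24/17 + 19337) = √(328753/17) = √5588801/17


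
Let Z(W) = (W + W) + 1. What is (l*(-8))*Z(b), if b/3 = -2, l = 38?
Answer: 3344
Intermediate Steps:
b = -6 (b = 3*(-2) = -6)
Z(W) = 1 + 2*W (Z(W) = 2*W + 1 = 1 + 2*W)
(l*(-8))*Z(b) = (38*(-8))*(1 + 2*(-6)) = -304*(1 - 12) = -304*(-11) = 3344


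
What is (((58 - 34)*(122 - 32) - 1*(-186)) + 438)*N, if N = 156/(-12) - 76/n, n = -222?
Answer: -1303840/37 ≈ -35239.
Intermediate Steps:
N = -1405/111 (N = 156/(-12) - 76/(-222) = 156*(-1/12) - 76*(-1/222) = -13 + 38/111 = -1405/111 ≈ -12.658)
(((58 - 34)*(122 - 32) - 1*(-186)) + 438)*N = (((58 - 34)*(122 - 32) - 1*(-186)) + 438)*(-1405/111) = ((24*90 + 186) + 438)*(-1405/111) = ((2160 + 186) + 438)*(-1405/111) = (2346 + 438)*(-1405/111) = 2784*(-1405/111) = -1303840/37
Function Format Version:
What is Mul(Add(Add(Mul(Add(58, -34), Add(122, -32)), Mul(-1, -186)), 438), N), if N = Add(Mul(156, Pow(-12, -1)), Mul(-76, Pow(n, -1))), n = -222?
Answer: Rational(-1303840, 37) ≈ -35239.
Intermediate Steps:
N = Rational(-1405, 111) (N = Add(Mul(156, Pow(-12, -1)), Mul(-76, Pow(-222, -1))) = Add(Mul(156, Rational(-1, 12)), Mul(-76, Rational(-1, 222))) = Add(-13, Rational(38, 111)) = Rational(-1405, 111) ≈ -12.658)
Mul(Add(Add(Mul(Add(58, -34), Add(122, -32)), Mul(-1, -186)), 438), N) = Mul(Add(Add(Mul(Add(58, -34), Add(122, -32)), Mul(-1, -186)), 438), Rational(-1405, 111)) = Mul(Add(Add(Mul(24, 90), 186), 438), Rational(-1405, 111)) = Mul(Add(Add(2160, 186), 438), Rational(-1405, 111)) = Mul(Add(2346, 438), Rational(-1405, 111)) = Mul(2784, Rational(-1405, 111)) = Rational(-1303840, 37)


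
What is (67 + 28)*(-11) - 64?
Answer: -1109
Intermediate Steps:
(67 + 28)*(-11) - 64 = 95*(-11) - 64 = -1045 - 64 = -1109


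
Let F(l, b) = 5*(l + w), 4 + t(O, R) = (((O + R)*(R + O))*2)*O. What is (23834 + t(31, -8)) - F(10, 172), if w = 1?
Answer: 56573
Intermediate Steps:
t(O, R) = -4 + 2*O*(O + R)**2 (t(O, R) = -4 + (((O + R)*(R + O))*2)*O = -4 + (((O + R)*(O + R))*2)*O = -4 + ((O + R)**2*2)*O = -4 + (2*(O + R)**2)*O = -4 + 2*O*(O + R)**2)
F(l, b) = 5 + 5*l (F(l, b) = 5*(l + 1) = 5*(1 + l) = 5 + 5*l)
(23834 + t(31, -8)) - F(10, 172) = (23834 + (-4 + 2*31*(31 - 8)**2)) - (5 + 5*10) = (23834 + (-4 + 2*31*23**2)) - (5 + 50) = (23834 + (-4 + 2*31*529)) - 1*55 = (23834 + (-4 + 32798)) - 55 = (23834 + 32794) - 55 = 56628 - 55 = 56573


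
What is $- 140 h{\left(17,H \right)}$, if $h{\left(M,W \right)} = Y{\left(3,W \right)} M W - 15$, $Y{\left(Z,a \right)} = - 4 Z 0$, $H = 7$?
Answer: $2100$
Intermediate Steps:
$Y{\left(Z,a \right)} = 0$
$h{\left(M,W \right)} = -15$ ($h{\left(M,W \right)} = 0 M W - 15 = 0 W - 15 = 0 - 15 = -15$)
$- 140 h{\left(17,H \right)} = \left(-140\right) \left(-15\right) = 2100$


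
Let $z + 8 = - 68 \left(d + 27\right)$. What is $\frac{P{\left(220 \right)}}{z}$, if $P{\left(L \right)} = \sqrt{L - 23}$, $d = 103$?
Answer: $- \frac{\sqrt{197}}{8848} \approx -0.0015863$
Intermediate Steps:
$z = -8848$ ($z = -8 - 68 \left(103 + 27\right) = -8 - 8840 = -8848$)
$P{\left(L \right)} = \sqrt{-23 + L}$
$\frac{P{\left(220 \right)}}{z} = \frac{\sqrt{-23 + 220}}{-8848} = \sqrt{197} \left(- \frac{1}{8848}\right) = - \frac{\sqrt{197}}{8848}$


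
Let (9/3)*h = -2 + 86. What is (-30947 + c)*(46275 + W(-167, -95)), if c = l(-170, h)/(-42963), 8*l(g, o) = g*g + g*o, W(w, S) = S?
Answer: -61399957227130/42963 ≈ -1.4291e+9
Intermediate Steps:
h = 28 (h = (-2 + 86)/3 = (⅓)*84 = 28)
l(g, o) = g²/8 + g*o/8 (l(g, o) = (g*g + g*o)/8 = (g² + g*o)/8 = g²/8 + g*o/8)
c = -6035/85926 (c = ((⅛)*(-170)*(-170 + 28))/(-42963) = ((⅛)*(-170)*(-142))*(-1/42963) = (6035/2)*(-1/42963) = -6035/85926 ≈ -0.070235)
(-30947 + c)*(46275 + W(-167, -95)) = (-30947 - 6035/85926)*(46275 - 95) = -2659157957/85926*46180 = -61399957227130/42963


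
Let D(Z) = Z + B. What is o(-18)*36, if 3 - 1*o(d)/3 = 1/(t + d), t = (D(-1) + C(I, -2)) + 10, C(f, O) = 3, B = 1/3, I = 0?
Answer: 5832/17 ≈ 343.06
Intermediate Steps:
B = ⅓ (B = 1*(⅓) = ⅓ ≈ 0.33333)
D(Z) = ⅓ + Z (D(Z) = Z + ⅓ = ⅓ + Z)
t = 37/3 (t = ((⅓ - 1) + 3) + 10 = (-⅔ + 3) + 10 = 7/3 + 10 = 37/3 ≈ 12.333)
o(d) = 9 - 3/(37/3 + d)
o(-18)*36 = (27*(12 - 18)/(37 + 3*(-18)))*36 = (27*(-6)/(37 - 54))*36 = (27*(-6)/(-17))*36 = (27*(-1/17)*(-6))*36 = (162/17)*36 = 5832/17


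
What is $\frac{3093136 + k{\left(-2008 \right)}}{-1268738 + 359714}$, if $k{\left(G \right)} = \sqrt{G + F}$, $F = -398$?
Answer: $- \frac{193321}{56814} - \frac{i \sqrt{2406}}{909024} \approx -3.4027 - 5.396 \cdot 10^{-5} i$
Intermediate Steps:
$k{\left(G \right)} = \sqrt{-398 + G}$ ($k{\left(G \right)} = \sqrt{G - 398} = \sqrt{-398 + G}$)
$\frac{3093136 + k{\left(-2008 \right)}}{-1268738 + 359714} = \frac{3093136 + \sqrt{-398 - 2008}}{-1268738 + 359714} = \frac{3093136 + \sqrt{-2406}}{-909024} = \left(3093136 + i \sqrt{2406}\right) \left(- \frac{1}{909024}\right) = - \frac{193321}{56814} - \frac{i \sqrt{2406}}{909024}$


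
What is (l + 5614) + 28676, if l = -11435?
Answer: 22855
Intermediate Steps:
(l + 5614) + 28676 = (-11435 + 5614) + 28676 = -5821 + 28676 = 22855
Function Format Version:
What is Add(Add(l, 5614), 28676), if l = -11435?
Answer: 22855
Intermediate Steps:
Add(Add(l, 5614), 28676) = Add(Add(-11435, 5614), 28676) = Add(-5821, 28676) = 22855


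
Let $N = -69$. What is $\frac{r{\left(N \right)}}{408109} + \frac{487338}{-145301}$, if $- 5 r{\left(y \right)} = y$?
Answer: $- \frac{76494237957}{22807171465} \approx -3.354$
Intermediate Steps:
$r{\left(y \right)} = - \frac{y}{5}$
$\frac{r{\left(N \right)}}{408109} + \frac{487338}{-145301} = \frac{\left(- \frac{1}{5}\right) \left(-69\right)}{408109} + \frac{487338}{-145301} = \frac{69}{5} \cdot \frac{1}{408109} + 487338 \left(- \frac{1}{145301}\right) = \frac{69}{2040545} - \frac{487338}{145301} = - \frac{76494237957}{22807171465}$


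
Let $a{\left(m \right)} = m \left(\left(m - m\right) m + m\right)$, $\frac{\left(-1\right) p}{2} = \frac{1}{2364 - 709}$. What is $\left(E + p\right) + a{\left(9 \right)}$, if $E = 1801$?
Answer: $\frac{3114708}{1655} \approx 1882.0$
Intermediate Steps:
$p = - \frac{2}{1655}$ ($p = - \frac{2}{2364 - 709} = - \frac{2}{1655} \approx -0.0012085$)
$a{\left(m \right)} = m^{2}$ ($a{\left(m \right)} = m \left(0 m + m\right) = m \left(0 + m\right) = m m = m^{2}$)
$\left(E + p\right) + a{\left(9 \right)} = \left(1801 - \frac{2}{1655}\right) + 9^{2} = \frac{2980653}{1655} + 81 = \frac{3114708}{1655}$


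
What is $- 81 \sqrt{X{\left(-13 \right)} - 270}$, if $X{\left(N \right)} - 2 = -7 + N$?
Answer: $- 972 i \sqrt{2} \approx - 1374.6 i$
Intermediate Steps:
$X{\left(N \right)} = -5 + N$ ($X{\left(N \right)} = 2 + \left(-7 + N\right) = -5 + N$)
$- 81 \sqrt{X{\left(-13 \right)} - 270} = - 81 \sqrt{\left(-5 - 13\right) - 270} = - 81 \sqrt{-18 - 270} = - 81 \sqrt{-288} = - 81 \cdot 12 i \sqrt{2} = - 972 i \sqrt{2}$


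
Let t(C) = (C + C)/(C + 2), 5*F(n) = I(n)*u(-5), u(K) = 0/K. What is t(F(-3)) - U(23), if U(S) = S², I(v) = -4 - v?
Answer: -529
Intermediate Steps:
u(K) = 0
F(n) = 0 (F(n) = ((-4 - n)*0)/5 = (⅕)*0 = 0)
t(C) = 2*C/(2 + C) (t(C) = (2*C)/(2 + C) = 2*C/(2 + C))
t(F(-3)) - U(23) = 2*0/(2 + 0) - 1*23² = 2*0/2 - 1*529 = 2*0*(½) - 529 = 0 - 529 = -529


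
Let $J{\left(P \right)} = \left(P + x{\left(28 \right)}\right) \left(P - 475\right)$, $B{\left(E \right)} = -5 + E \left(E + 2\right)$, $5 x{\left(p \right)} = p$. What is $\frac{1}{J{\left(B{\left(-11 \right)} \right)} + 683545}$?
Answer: $\frac{5}{3227987} \approx 1.549 \cdot 10^{-6}$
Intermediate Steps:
$x{\left(p \right)} = \frac{p}{5}$
$B{\left(E \right)} = -5 + E \left(2 + E\right)$
$J{\left(P \right)} = \left(-475 + P\right) \left(\frac{28}{5} + P\right)$ ($J{\left(P \right)} = \left(P + \frac{1}{5} \cdot 28\right) \left(P - 475\right) = \left(P + \frac{28}{5}\right) \left(-475 + P\right) = \left(\frac{28}{5} + P\right) \left(-475 + P\right) = \left(-475 + P\right) \left(\frac{28}{5} + P\right)$)
$\frac{1}{J{\left(B{\left(-11 \right)} \right)} + 683545} = \frac{1}{\left(-2660 + \left(-5 + \left(-11\right)^{2} + 2 \left(-11\right)\right)^{2} - \frac{2347 \left(-5 + \left(-11\right)^{2} + 2 \left(-11\right)\right)}{5}\right) + 683545} = \frac{1}{\left(-2660 + \left(-5 + 121 - 22\right)^{2} - \frac{2347 \left(-5 + 121 - 22\right)}{5}\right) + 683545} = \frac{1}{\left(-2660 + 94^{2} - \frac{220618}{5}\right) + 683545} = \frac{1}{\left(-2660 + 8836 - \frac{220618}{5}\right) + 683545} = \frac{1}{- \frac{189738}{5} + 683545} = \frac{1}{\frac{3227987}{5}} = \frac{5}{3227987}$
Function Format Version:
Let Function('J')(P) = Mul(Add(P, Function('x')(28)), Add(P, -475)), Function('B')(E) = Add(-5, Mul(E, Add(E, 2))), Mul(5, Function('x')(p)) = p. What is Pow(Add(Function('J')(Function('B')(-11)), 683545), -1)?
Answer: Rational(5, 3227987) ≈ 1.5490e-6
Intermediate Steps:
Function('x')(p) = Mul(Rational(1, 5), p)
Function('B')(E) = Add(-5, Mul(E, Add(2, E)))
Function('J')(P) = Mul(Add(-475, P), Add(Rational(28, 5), P)) (Function('J')(P) = Mul(Add(P, Mul(Rational(1, 5), 28)), Add(P, -475)) = Mul(Add(P, Rational(28, 5)), Add(-475, P)) = Mul(Add(Rational(28, 5), P), Add(-475, P)) = Mul(Add(-475, P), Add(Rational(28, 5), P)))
Pow(Add(Function('J')(Function('B')(-11)), 683545), -1) = Pow(Add(Add(-2660, Pow(Add(-5, Pow(-11, 2), Mul(2, -11)), 2), Mul(Rational(-2347, 5), Add(-5, Pow(-11, 2), Mul(2, -11)))), 683545), -1) = Pow(Add(Add(-2660, Pow(Add(-5, 121, -22), 2), Mul(Rational(-2347, 5), Add(-5, 121, -22))), 683545), -1) = Pow(Add(Add(-2660, Pow(94, 2), Mul(Rational(-2347, 5), 94)), 683545), -1) = Pow(Add(Add(-2660, 8836, Rational(-220618, 5)), 683545), -1) = Pow(Add(Rational(-189738, 5), 683545), -1) = Pow(Rational(3227987, 5), -1) = Rational(5, 3227987)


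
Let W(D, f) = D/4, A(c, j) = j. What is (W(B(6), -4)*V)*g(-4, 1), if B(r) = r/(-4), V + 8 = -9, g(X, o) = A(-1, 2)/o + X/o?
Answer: -51/4 ≈ -12.750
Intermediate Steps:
g(X, o) = 2/o + X/o
V = -17 (V = -8 - 9 = -17)
B(r) = -r/4 (B(r) = r*(-¼) = -r/4)
W(D, f) = D/4 (W(D, f) = D*(¼) = D/4)
(W(B(6), -4)*V)*g(-4, 1) = (((-¼*6)/4)*(-17))*((2 - 4)/1) = (((¼)*(-3/2))*(-17))*(1*(-2)) = -3/8*(-17)*(-2) = (51/8)*(-2) = -51/4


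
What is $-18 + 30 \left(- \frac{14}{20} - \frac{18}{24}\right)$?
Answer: $- \frac{123}{2} \approx -61.5$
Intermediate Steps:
$-18 + 30 \left(- \frac{14}{20} - \frac{18}{24}\right) = -18 + 30 \left(\left(-14\right) \frac{1}{20} - \frac{3}{4}\right) = -18 + 30 \left(- \frac{7}{10} - \frac{3}{4}\right) = -18 + 30 \left(- \frac{29}{20}\right) = -18 - \frac{87}{2} = - \frac{123}{2}$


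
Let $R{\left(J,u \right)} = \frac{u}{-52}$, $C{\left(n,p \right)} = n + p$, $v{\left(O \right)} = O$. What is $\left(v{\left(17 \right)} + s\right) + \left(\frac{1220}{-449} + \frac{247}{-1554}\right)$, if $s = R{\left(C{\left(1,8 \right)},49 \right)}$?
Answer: $\frac{239132597}{18141396} \approx 13.182$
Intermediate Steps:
$R{\left(J,u \right)} = - \frac{u}{52}$ ($R{\left(J,u \right)} = u \left(- \frac{1}{52}\right) = - \frac{u}{52}$)
$s = - \frac{49}{52}$ ($s = \left(- \frac{1}{52}\right) 49 = - \frac{49}{52} \approx -0.94231$)
$\left(v{\left(17 \right)} + s\right) + \left(\frac{1220}{-449} + \frac{247}{-1554}\right) = \left(17 - \frac{49}{52}\right) + \left(\frac{1220}{-449} + \frac{247}{-1554}\right) = \frac{835}{52} + \left(1220 \left(- \frac{1}{449}\right) + 247 \left(- \frac{1}{1554}\right)\right) = \frac{835}{52} - \frac{2006783}{697746} = \frac{239132597}{18141396}$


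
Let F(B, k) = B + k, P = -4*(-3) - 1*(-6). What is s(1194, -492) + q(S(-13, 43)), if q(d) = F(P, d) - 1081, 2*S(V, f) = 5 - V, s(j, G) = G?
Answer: -1546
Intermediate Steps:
S(V, f) = 5/2 - V/2 (S(V, f) = (5 - V)/2 = 5/2 - V/2)
P = 18 (P = 12 + 6 = 18)
q(d) = -1063 + d (q(d) = (18 + d) - 1081 = -1063 + d)
s(1194, -492) + q(S(-13, 43)) = -492 + (-1063 + (5/2 - ½*(-13))) = -492 + (-1063 + (5/2 + 13/2)) = -492 + (-1063 + 9) = -492 - 1054 = -1546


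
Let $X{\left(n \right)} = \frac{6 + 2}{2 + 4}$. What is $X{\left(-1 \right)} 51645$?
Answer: $68860$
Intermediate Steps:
$X{\left(n \right)} = \frac{4}{3}$ ($X{\left(n \right)} = \frac{8}{6} = 8 \cdot \frac{1}{6} = \frac{4}{3}$)
$X{\left(-1 \right)} 51645 = \frac{4}{3} \cdot 51645 = 68860$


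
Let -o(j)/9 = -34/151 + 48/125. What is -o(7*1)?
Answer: 26982/18875 ≈ 1.4295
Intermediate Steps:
o(j) = -26982/18875 (o(j) = -9*(-34/151 + 48/125) = -9*2998/18875 = -26982/18875)
-o(7*1) = -1*(-26982/18875) = 26982/18875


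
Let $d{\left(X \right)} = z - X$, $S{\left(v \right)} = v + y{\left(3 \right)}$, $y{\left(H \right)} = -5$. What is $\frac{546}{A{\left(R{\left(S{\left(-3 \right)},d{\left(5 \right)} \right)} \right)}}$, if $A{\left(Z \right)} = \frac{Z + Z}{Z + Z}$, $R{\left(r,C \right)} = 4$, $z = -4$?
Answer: $546$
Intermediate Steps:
$S{\left(v \right)} = -5 + v$ ($S{\left(v \right)} = v - 5 = -5 + v$)
$d{\left(X \right)} = -4 - X$
$A{\left(Z \right)} = 1$ ($A{\left(Z \right)} = \frac{2 Z}{2 Z} = 2 Z \frac{1}{2 Z} = 1$)
$\frac{546}{A{\left(R{\left(S{\left(-3 \right)},d{\left(5 \right)} \right)} \right)}} = \frac{546}{1} = 546 \cdot 1 = 546$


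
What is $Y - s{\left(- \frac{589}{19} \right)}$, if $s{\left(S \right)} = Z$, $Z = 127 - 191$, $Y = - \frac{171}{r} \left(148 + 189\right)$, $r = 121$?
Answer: $- \frac{49883}{121} \approx -412.26$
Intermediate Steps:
$Y = - \frac{57627}{121}$ ($Y = - \frac{171}{121} \left(148 + 189\right) = \left(-171\right) \frac{1}{121} \cdot 337 = \left(- \frac{171}{121}\right) 337 = - \frac{57627}{121} \approx -476.26$)
$Z = -64$ ($Z = 127 - 191 = -64$)
$s{\left(S \right)} = -64$
$Y - s{\left(- \frac{589}{19} \right)} = - \frac{57627}{121} - -64 = - \frac{57627}{121} + 64 = - \frac{49883}{121}$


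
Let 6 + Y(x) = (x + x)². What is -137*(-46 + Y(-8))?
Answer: -27948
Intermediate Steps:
Y(x) = -6 + 4*x² (Y(x) = -6 + (x + x)² = -6 + (2*x)² = -6 + 4*x²)
-137*(-46 + Y(-8)) = -137*(-46 + (-6 + 4*(-8)²)) = -137*(-46 + (-6 + 4*64)) = -137*(-46 + (-6 + 256)) = -137*(-46 + 250) = -137*204 = -27948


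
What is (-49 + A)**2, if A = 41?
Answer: 64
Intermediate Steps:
(-49 + A)**2 = (-49 + 41)**2 = (-8)**2 = 64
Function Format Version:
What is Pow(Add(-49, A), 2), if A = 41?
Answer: 64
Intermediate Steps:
Pow(Add(-49, A), 2) = Pow(Add(-49, 41), 2) = Pow(-8, 2) = 64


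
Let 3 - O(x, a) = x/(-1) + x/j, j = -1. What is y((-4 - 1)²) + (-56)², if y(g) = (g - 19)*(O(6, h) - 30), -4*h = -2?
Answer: 3046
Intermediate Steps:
h = ½ (h = -¼*(-2) = ½ ≈ 0.50000)
O(x, a) = 3 + 2*x (O(x, a) = 3 - (x/(-1) + x/(-1)) = 3 - (x*(-1) + x*(-1)) = 3 - (-x - x) = 3 - (-2)*x = 3 + 2*x)
y(g) = 285 - 15*g (y(g) = (g - 19)*((3 + 2*6) - 30) = (-19 + g)*((3 + 12) - 30) = (-19 + g)*(15 - 30) = (-19 + g)*(-15) = 285 - 15*g)
y((-4 - 1)²) + (-56)² = (285 - 15*(-4 - 1)²) + (-56)² = (285 - 15*(-5)²) + 3136 = (285 - 15*25) + 3136 = (285 - 375) + 3136 = -90 + 3136 = 3046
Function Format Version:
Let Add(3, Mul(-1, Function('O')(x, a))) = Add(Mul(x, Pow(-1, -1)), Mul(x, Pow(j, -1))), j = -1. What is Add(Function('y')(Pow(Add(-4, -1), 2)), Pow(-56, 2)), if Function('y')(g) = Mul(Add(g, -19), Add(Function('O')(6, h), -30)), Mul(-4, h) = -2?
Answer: 3046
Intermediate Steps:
h = Rational(1, 2) (h = Mul(Rational(-1, 4), -2) = Rational(1, 2) ≈ 0.50000)
Function('O')(x, a) = Add(3, Mul(2, x)) (Function('O')(x, a) = Add(3, Mul(-1, Add(Mul(x, Pow(-1, -1)), Mul(x, Pow(-1, -1))))) = Add(3, Mul(-1, Add(Mul(x, -1), Mul(x, -1)))) = Add(3, Mul(-1, Add(Mul(-1, x), Mul(-1, x)))) = Add(3, Mul(-1, Mul(-2, x))) = Add(3, Mul(2, x)))
Function('y')(g) = Add(285, Mul(-15, g)) (Function('y')(g) = Mul(Add(g, -19), Add(Add(3, Mul(2, 6)), -30)) = Mul(Add(-19, g), Add(Add(3, 12), -30)) = Mul(Add(-19, g), Add(15, -30)) = Mul(Add(-19, g), -15) = Add(285, Mul(-15, g)))
Add(Function('y')(Pow(Add(-4, -1), 2)), Pow(-56, 2)) = Add(Add(285, Mul(-15, Pow(Add(-4, -1), 2))), Pow(-56, 2)) = Add(Add(285, Mul(-15, Pow(-5, 2))), 3136) = Add(Add(285, Mul(-15, 25)), 3136) = Add(Add(285, -375), 3136) = Add(-90, 3136) = 3046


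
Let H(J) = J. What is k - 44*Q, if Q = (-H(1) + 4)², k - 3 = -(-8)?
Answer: -385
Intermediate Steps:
k = 11 (k = 3 - (-8) = 3 - 4*(-2) = 3 + 8 = 11)
Q = 9 (Q = (-1*1 + 4)² = (-1 + 4)² = 3² = 9)
k - 44*Q = 11 - 44*9 = 11 - 396 = -385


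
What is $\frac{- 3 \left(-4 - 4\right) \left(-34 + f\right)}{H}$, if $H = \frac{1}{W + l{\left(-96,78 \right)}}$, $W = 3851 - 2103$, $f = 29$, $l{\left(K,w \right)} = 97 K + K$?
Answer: $919200$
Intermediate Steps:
$l{\left(K,w \right)} = 98 K$
$W = 1748$
$H = - \frac{1}{7660}$ ($H = \frac{1}{1748 + 98 \left(-96\right)} = \frac{1}{1748 - 9408} = \frac{1}{-7660} = - \frac{1}{7660} \approx -0.00013055$)
$\frac{- 3 \left(-4 - 4\right) \left(-34 + f\right)}{H} = \frac{- 3 \left(-4 - 4\right) \left(-34 + 29\right)}{- \frac{1}{7660}} = \left(-3\right) \left(-8\right) \left(-5\right) \left(-7660\right) = 24 \left(-5\right) \left(-7660\right) = \left(-120\right) \left(-7660\right) = 919200$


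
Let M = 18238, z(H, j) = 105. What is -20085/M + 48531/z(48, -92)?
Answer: 42047593/91190 ≈ 461.10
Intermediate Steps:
-20085/M + 48531/z(48, -92) = -20085/18238 + 48531/105 = -20085*1/18238 + 48531*(1/105) = -20085/18238 + 2311/5 = 42047593/91190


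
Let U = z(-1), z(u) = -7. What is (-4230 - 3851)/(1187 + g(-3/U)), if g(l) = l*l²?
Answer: -2771783/407168 ≈ -6.8075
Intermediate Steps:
U = -7
g(l) = l³
(-4230 - 3851)/(1187 + g(-3/U)) = (-4230 - 3851)/(1187 + (-3/(-7))³) = -8081/(1187 + (-3*(-⅐))³) = -8081/(1187 + (3/7)³) = -8081/(1187 + 27/343) = -8081/407168/343 = -8081*343/407168 = -2771783/407168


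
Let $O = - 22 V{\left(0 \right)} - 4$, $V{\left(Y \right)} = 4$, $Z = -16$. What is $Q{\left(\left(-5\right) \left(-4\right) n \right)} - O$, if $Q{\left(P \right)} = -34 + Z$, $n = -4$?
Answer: $42$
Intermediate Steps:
$O = -92$ ($O = \left(-22\right) 4 - 4 = -88 - 4 = -92$)
$Q{\left(P \right)} = -50$ ($Q{\left(P \right)} = -34 - 16 = -50$)
$Q{\left(\left(-5\right) \left(-4\right) n \right)} - O = -50 - -92 = -50 + 92 = 42$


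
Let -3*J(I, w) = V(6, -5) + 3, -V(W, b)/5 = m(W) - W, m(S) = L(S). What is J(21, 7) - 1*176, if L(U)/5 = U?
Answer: -137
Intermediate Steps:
L(U) = 5*U
m(S) = 5*S
V(W, b) = -20*W (V(W, b) = -5*(5*W - W) = -20*W)
J(I, w) = 39 (J(I, w) = -(-20*6 + 3)/3 = -(-120 + 3)/3 = -⅓*(-117) = 39)
J(21, 7) - 1*176 = 39 - 1*176 = 39 - 176 = -137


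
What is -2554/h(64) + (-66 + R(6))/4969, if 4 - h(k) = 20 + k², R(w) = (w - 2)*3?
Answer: 6234389/10216264 ≈ 0.61024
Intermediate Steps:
R(w) = -6 + 3*w (R(w) = (-2 + w)*3 = -6 + 3*w)
h(k) = -16 - k² (h(k) = 4 - (20 + k²) = 4 + (-20 - k²) = -16 - k²)
-2554/h(64) + (-66 + R(6))/4969 = -2554/(-16 - 1*64²) + (-66 + (-6 + 3*6))/4969 = -2554/(-16 - 1*4096) + (-66 + (-6 + 18))*(1/4969) = -2554/(-16 - 4096) + (-66 + 12)*(1/4969) = -2554/(-4112) - 54*1/4969 = -2554*(-1/4112) - 54/4969 = 1277/2056 - 54/4969 = 6234389/10216264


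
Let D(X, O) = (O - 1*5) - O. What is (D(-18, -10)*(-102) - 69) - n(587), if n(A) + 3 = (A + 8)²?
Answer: -353581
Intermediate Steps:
D(X, O) = -5 (D(X, O) = (O - 5) - O = (-5 + O) - O = -5)
n(A) = -3 + (8 + A)² (n(A) = -3 + (A + 8)² = -3 + (8 + A)²)
(D(-18, -10)*(-102) - 69) - n(587) = (-5*(-102) - 69) - (-3 + (8 + 587)²) = (510 - 69) - (-3 + 595²) = 441 - (-3 + 354025) = 441 - 1*354022 = 441 - 354022 = -353581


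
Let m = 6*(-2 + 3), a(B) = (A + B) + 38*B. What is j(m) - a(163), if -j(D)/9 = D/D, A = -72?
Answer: -6294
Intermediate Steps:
a(B) = -72 + 39*B (a(B) = (-72 + B) + 38*B = -72 + 39*B)
m = 6 (m = 6*1 = 6)
j(D) = -9 (j(D) = -9*D/D = -9*1 = -9)
j(m) - a(163) = -9 - (-72 + 39*163) = -9 - (-72 + 6357) = -9 - 1*6285 = -9 - 6285 = -6294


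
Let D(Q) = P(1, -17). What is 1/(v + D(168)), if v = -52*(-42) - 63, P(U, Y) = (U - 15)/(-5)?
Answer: 5/10619 ≈ 0.00047085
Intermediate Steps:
P(U, Y) = 3 - U/5 (P(U, Y) = (-15 + U)*(-1/5) = 3 - U/5)
D(Q) = 14/5 (D(Q) = 3 - 1/5*1 = 3 - 1/5 = 14/5)
v = 2121 (v = 2184 - 63 = 2121)
1/(v + D(168)) = 1/(2121 + 14/5) = 1/(10619/5) = 5/10619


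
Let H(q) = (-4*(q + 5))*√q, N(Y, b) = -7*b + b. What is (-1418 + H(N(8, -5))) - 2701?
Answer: -4119 - 140*√30 ≈ -4885.8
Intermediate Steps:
N(Y, b) = -6*b
H(q) = √q*(-20 - 4*q) (H(q) = (-4*(5 + q))*√q = (-20 - 4*q)*√q = √q*(-20 - 4*q))
(-1418 + H(N(8, -5))) - 2701 = (-1418 + 4*√(-6*(-5))*(-5 - (-6)*(-5))) - 2701 = (-1418 + 4*√30*(-5 - 1*30)) - 2701 = (-1418 + 4*√30*(-5 - 30)) - 2701 = (-1418 + 4*√30*(-35)) - 2701 = (-1418 - 140*√30) - 2701 = -4119 - 140*√30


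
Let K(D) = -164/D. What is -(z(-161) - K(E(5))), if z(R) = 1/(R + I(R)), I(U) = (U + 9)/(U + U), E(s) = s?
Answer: -169511/5169 ≈ -32.794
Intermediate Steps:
I(U) = (9 + U)/(2*U) (I(U) = (9 + U)/((2*U)) = (9 + U)*(1/(2*U)) = (9 + U)/(2*U))
z(R) = 1/(R + (9 + R)/(2*R))
-(z(-161) - K(E(5))) = -(2*(-161)/(9 - 161 + 2*(-161)**2) - (-164)/5) = -(2*(-161)/(9 - 161 + 2*25921) - (-164)/5) = -(2*(-161)/(9 - 161 + 51842) - 1*(-164/5)) = -(2*(-161)/51690 + 164/5) = -(2*(-161)*(1/51690) + 164/5) = -(-161/25845 + 164/5) = -1*169511/5169 = -169511/5169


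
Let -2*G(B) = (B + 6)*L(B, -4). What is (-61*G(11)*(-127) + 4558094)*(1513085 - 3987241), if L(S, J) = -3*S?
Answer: -16653859490890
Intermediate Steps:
G(B) = 3*B*(6 + B)/2 (G(B) = -(B + 6)*(-3*B)/2 = -(6 + B)*(-3*B)/2 = -(-3)*B*(6 + B)/2 = 3*B*(6 + B)/2)
(-61*G(11)*(-127) + 4558094)*(1513085 - 3987241) = (-183*11*(6 + 11)/2*(-127) + 4558094)*(1513085 - 3987241) = (-183*11*17/2*(-127) + 4558094)*(-2474156) = (-61*561/2*(-127) + 4558094)*(-2474156) = (-34221/2*(-127) + 4558094)*(-2474156) = (4346067/2 + 4558094)*(-2474156) = (13462255/2)*(-2474156) = -16653859490890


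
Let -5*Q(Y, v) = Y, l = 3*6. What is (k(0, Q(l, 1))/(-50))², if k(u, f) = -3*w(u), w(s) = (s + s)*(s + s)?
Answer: 0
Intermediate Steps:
l = 18
Q(Y, v) = -Y/5
w(s) = 4*s² (w(s) = (2*s)*(2*s) = 4*s²)
k(u, f) = -12*u²
(k(0, Q(l, 1))/(-50))² = (-12*0²/(-50))² = (-12*0*(-1/50))² = (0*(-1/50))² = 0² = 0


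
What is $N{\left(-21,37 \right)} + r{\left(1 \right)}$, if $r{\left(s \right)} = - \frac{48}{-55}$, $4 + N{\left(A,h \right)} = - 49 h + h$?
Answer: $- \frac{97852}{55} \approx -1779.1$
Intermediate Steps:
$N{\left(A,h \right)} = -4 - 48 h$ ($N{\left(A,h \right)} = -4 + \left(- 49 h + h\right) = -4 - 48 h$)
$r{\left(s \right)} = \frac{48}{55}$ ($r{\left(s \right)} = \left(-48\right) \left(- \frac{1}{55}\right) = \frac{48}{55}$)
$N{\left(-21,37 \right)} + r{\left(1 \right)} = \left(-4 - 1776\right) + \frac{48}{55} = -1780 + \frac{48}{55} = - \frac{97852}{55}$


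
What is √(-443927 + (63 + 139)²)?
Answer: 7*I*√8227 ≈ 634.92*I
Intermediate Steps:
√(-443927 + (63 + 139)²) = √(-443927 + 202²) = √(-443927 + 40804) = √(-403123) = 7*I*√8227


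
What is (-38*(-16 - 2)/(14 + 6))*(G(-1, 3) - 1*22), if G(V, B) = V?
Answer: -3933/5 ≈ -786.60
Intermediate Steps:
(-38*(-16 - 2)/(14 + 6))*(G(-1, 3) - 1*22) = (-38*(-16 - 2)/(14 + 6))*(-1 - 1*22) = (-(-684)/20)*(-1 - 22) = -(-684)/20*(-23) = -38*(-9/10)*(-23) = (171/5)*(-23) = -3933/5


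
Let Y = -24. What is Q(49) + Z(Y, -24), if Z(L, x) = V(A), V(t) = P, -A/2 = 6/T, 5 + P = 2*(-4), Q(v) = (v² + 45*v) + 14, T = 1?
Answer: 4607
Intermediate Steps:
Q(v) = 14 + v² + 45*v
P = -13 (P = -5 + 2*(-4) = -5 - 8 = -13)
A = -12 (A = -12/1 = -12 ≈ -12.000)
V(t) = -13
Z(L, x) = -13
Q(49) + Z(Y, -24) = (14 + 49² + 45*49) - 13 = (14 + 2401 + 2205) - 13 = 4620 - 13 = 4607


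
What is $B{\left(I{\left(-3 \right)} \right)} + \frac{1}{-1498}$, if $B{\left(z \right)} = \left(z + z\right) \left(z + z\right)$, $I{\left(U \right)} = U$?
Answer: $\frac{53927}{1498} \approx 35.999$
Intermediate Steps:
$B{\left(z \right)} = 4 z^{2}$ ($B{\left(z \right)} = 2 z 2 z = 4 z^{2}$)
$B{\left(I{\left(-3 \right)} \right)} + \frac{1}{-1498} = 4 \left(-3\right)^{2} + \frac{1}{-1498} = 4 \cdot 9 - \frac{1}{1498} = 36 - \frac{1}{1498} = \frac{53927}{1498}$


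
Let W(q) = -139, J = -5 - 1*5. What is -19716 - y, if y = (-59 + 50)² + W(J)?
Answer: -19658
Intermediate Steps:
J = -10 (J = -5 - 5 = -10)
y = -58 (y = (-59 + 50)² - 139 = (-9)² - 139 = 81 - 139 = -58)
-19716 - y = -19716 - 1*(-58) = -19716 + 58 = -19658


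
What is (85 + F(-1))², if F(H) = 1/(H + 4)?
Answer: 65536/9 ≈ 7281.8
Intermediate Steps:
F(H) = 1/(4 + H)
(85 + F(-1))² = (85 + 1/(4 - 1))² = (85 + 1/3)² = (85 + ⅓)² = (256/3)² = 65536/9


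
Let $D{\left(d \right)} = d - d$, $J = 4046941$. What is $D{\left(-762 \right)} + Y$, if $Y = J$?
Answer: $4046941$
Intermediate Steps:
$D{\left(d \right)} = 0$
$Y = 4046941$
$D{\left(-762 \right)} + Y = 0 + 4046941 = 4046941$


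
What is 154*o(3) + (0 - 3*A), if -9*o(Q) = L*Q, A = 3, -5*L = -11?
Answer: -1829/15 ≈ -121.93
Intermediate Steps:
L = 11/5 (L = -⅕*(-11) = 11/5 ≈ 2.2000)
o(Q) = -11*Q/45
154*o(3) + (0 - 3*A) = 154*(-11/45*3) + (0 - 3*3) = 154*(-11/15) + (0 - 9) = -1694/15 - 9 = -1829/15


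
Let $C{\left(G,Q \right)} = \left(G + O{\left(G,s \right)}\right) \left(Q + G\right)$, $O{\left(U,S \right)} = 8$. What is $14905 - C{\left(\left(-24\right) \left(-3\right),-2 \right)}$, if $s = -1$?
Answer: $9305$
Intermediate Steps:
$C{\left(G,Q \right)} = \left(8 + G\right) \left(G + Q\right)$ ($C{\left(G,Q \right)} = \left(G + 8\right) \left(Q + G\right) = \left(8 + G\right) \left(G + Q\right)$)
$14905 - C{\left(\left(-24\right) \left(-3\right),-2 \right)} = 14905 - \left(\left(\left(-24\right) \left(-3\right)\right)^{2} + 8 \left(\left(-24\right) \left(-3\right)\right) + 8 \left(-2\right) + \left(-24\right) \left(-3\right) \left(-2\right)\right) = 14905 - \left(72^{2} + 8 \cdot 72 - 16 + 72 \left(-2\right)\right) = 14905 - \left(5184 + 576 - 16 - 144\right) = 14905 - 5600 = 9305$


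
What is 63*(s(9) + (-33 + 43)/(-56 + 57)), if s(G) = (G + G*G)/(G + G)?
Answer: 945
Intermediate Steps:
s(G) = (G + G**2)/(2*G) (s(G) = (G + G**2)/((2*G)) = (G + G**2)*(1/(2*G)) = (G + G**2)/(2*G))
63*(s(9) + (-33 + 43)/(-56 + 57)) = 63*((1/2 + (1/2)*9) + (-33 + 43)/(-56 + 57)) = 63*((1/2 + 9/2) + 10/1) = 63*(5 + 10*1) = 63*(5 + 10) = 63*15 = 945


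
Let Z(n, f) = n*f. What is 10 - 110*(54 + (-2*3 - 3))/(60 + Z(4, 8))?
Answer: -2015/46 ≈ -43.804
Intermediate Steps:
Z(n, f) = f*n
10 - 110*(54 + (-2*3 - 3))/(60 + Z(4, 8)) = 10 - 110*(54 + (-2*3 - 3))/(60 + 8*4) = 10 - 110*(54 + (-6 - 3))/(60 + 32) = 10 - 110*(54 - 9)/92 = 10 - 4950/92 = 10 - 110*45/92 = 10 - 2475/46 = -2015/46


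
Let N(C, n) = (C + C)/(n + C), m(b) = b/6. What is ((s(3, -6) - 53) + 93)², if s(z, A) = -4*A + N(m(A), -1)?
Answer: 4225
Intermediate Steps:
m(b) = b/6 (m(b) = b*(⅙) = b/6)
N(C, n) = 2*C/(C + n) (N(C, n) = (2*C)/(C + n) = 2*C/(C + n))
s(z, A) = -4*A + A/(3*(-1 + A/6)) (s(z, A) = -4*A + 2*(A/6)/(A/6 - 1) = -4*A + 2*(A/6)/(-1 + A/6) = -4*A + A/(3*(-1 + A/6)))
((s(3, -6) - 53) + 93)² = ((2*(-6)*(13 - 2*(-6))/(-6 - 6) - 53) + 93)² = ((2*(-6)*(13 + 12)/(-12) - 53) + 93)² = ((2*(-6)*(-1/12)*25 - 53) + 93)² = ((25 - 53) + 93)² = (-28 + 93)² = 65² = 4225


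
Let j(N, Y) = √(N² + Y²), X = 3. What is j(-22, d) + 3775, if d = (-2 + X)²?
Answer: 3775 + √485 ≈ 3797.0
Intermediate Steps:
d = 1 (d = (-2 + 3)² = 1² = 1)
j(-22, d) + 3775 = √((-22)² + 1²) + 3775 = √(484 + 1) + 3775 = √485 + 3775 = 3775 + √485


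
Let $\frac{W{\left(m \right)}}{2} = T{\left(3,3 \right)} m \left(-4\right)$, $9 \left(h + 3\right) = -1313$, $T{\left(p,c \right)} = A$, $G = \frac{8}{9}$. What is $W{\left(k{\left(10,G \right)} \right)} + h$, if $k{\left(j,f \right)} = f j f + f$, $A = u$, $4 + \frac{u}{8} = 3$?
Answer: $\frac{33508}{81} \approx 413.68$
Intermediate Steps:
$u = -8$ ($u = -32 + 8 \cdot 3 = -32 + 24 = -8$)
$G = \frac{8}{9}$ ($G = 8 \cdot \frac{1}{9} = \frac{8}{9} \approx 0.88889$)
$A = -8$
$T{\left(p,c \right)} = -8$
$k{\left(j,f \right)} = f + j f^{2}$ ($k{\left(j,f \right)} = j f^{2} + f = f + j f^{2}$)
$h = - \frac{1340}{9}$ ($h = -3 + \frac{1}{9} \left(-1313\right) = -3 - \frac{1313}{9} = - \frac{1340}{9} \approx -148.89$)
$W{\left(m \right)} = 64 m$ ($W{\left(m \right)} = 2 - 8 m \left(-4\right) = 2 \cdot 32 m = 64 m$)
$W{\left(k{\left(10,G \right)} \right)} + h = 64 \frac{8 \left(1 + \frac{8}{9} \cdot 10\right)}{9} - \frac{1340}{9} = 64 \frac{8 \left(1 + \frac{80}{9}\right)}{9} - \frac{1340}{9} = 64 \cdot \frac{8}{9} \cdot \frac{89}{9} - \frac{1340}{9} = 64 \cdot \frac{712}{81} - \frac{1340}{9} = \frac{45568}{81} - \frac{1340}{9} = \frac{33508}{81}$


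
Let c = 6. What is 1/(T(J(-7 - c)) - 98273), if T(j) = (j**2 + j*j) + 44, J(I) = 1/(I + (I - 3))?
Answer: -841/82610587 ≈ -1.0180e-5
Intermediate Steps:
J(I) = 1/(-3 + 2*I) (J(I) = 1/(I + (-3 + I)) = 1/(-3 + 2*I))
T(j) = 44 + 2*j**2 (T(j) = (j**2 + j**2) + 44 = 2*j**2 + 44 = 44 + 2*j**2)
1/(T(J(-7 - c)) - 98273) = 1/((44 + 2*(1/(-3 + 2*(-7 - 1*6)))**2) - 98273) = 1/((44 + 2*(1/(-3 + 2*(-7 - 6)))**2) - 98273) = 1/((44 + 2*(1/(-3 + 2*(-13)))**2) - 98273) = 1/((44 + 2*(1/(-3 - 26))**2) - 98273) = 1/((44 + 2*(1/(-29))**2) - 98273) = 1/((44 + 2*(-1/29)**2) - 98273) = 1/((44 + 2*(1/841)) - 98273) = 1/((44 + 2/841) - 98273) = 1/(37006/841 - 98273) = 1/(-82610587/841) = -841/82610587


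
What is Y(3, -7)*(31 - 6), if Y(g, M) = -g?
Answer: -75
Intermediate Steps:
Y(3, -7)*(31 - 6) = (-1*3)*(31 - 6) = -3*25 = -75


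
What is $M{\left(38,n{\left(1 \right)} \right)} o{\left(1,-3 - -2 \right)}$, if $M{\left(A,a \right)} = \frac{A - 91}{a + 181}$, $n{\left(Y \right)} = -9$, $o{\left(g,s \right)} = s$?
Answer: $\frac{53}{172} \approx 0.30814$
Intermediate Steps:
$M{\left(A,a \right)} = \frac{-91 + A}{181 + a}$
$M{\left(38,n{\left(1 \right)} \right)} o{\left(1,-3 - -2 \right)} = \frac{-91 + 38}{181 - 9} \left(-3 - -2\right) = \frac{1}{172} \left(-53\right) \left(-3 + 2\right) = \frac{1}{172} \left(-53\right) \left(-1\right) = \left(- \frac{53}{172}\right) \left(-1\right) = \frac{53}{172}$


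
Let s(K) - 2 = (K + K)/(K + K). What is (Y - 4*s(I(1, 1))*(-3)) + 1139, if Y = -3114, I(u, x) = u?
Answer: -1939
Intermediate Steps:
s(K) = 3 (s(K) = 2 + (K + K)/(K + K) = 2 + (2*K)/((2*K)) = 2 + (2*K)*(1/(2*K)) = 2 + 1 = 3)
(Y - 4*s(I(1, 1))*(-3)) + 1139 = (-3114 - 4*3*(-3)) + 1139 = (-3114 - 12*(-3)) + 1139 = (-3114 + 36) + 1139 = -3078 + 1139 = -1939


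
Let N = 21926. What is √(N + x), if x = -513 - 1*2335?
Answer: √19078 ≈ 138.12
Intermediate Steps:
x = -2848 (x = -513 - 2335 = -2848)
√(N + x) = √(21926 - 2848) = √19078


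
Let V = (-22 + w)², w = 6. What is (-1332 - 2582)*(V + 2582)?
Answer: -11107932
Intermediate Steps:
V = 256 (V = (-22 + 6)² = (-16)² = 256)
(-1332 - 2582)*(V + 2582) = (-1332 - 2582)*(256 + 2582) = -3914*2838 = -11107932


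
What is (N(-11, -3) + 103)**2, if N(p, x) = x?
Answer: 10000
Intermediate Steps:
(N(-11, -3) + 103)**2 = (-3 + 103)**2 = 100**2 = 10000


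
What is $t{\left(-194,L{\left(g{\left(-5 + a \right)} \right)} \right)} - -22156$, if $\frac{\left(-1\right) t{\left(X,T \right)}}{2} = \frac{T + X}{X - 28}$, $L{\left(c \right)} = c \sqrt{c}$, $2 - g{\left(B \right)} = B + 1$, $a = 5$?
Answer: $\frac{2459123}{111} \approx 22154.0$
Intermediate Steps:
$g{\left(B \right)} = 1 - B$ ($g{\left(B \right)} = 2 - \left(B + 1\right) = 2 - \left(1 + B\right) = 1 - B$)
$L{\left(c \right)} = c^{\frac{3}{2}}$
$t{\left(X,T \right)} = - \frac{2 \left(T + X\right)}{-28 + X}$ ($t{\left(X,T \right)} = - 2 \frac{T + X}{X - 28} = - 2 \frac{T + X}{-28 + X} = - \frac{2 \left(T + X\right)}{-28 + X}$)
$t{\left(-194,L{\left(g{\left(-5 + a \right)} \right)} \right)} - -22156 = \frac{2 \left(- \left(1 - \left(-5 + 5\right)\right)^{\frac{3}{2}} - -194\right)}{-28 - 194} - -22156 = \frac{2 \left(- \left(1 - 0\right)^{\frac{3}{2}} + 194\right)}{-222} + 22156 = 2 \left(- \frac{1}{222}\right) \left(- \left(1 + 0\right)^{\frac{3}{2}} + 194\right) + 22156 = 2 \left(- \frac{1}{222}\right) \left(- 1^{\frac{3}{2}} + 194\right) + 22156 = 2 \left(- \frac{1}{222}\right) \left(\left(-1\right) 1 + 194\right) + 22156 = 2 \left(- \frac{1}{222}\right) \left(-1 + 194\right) + 22156 = 2 \left(- \frac{1}{222}\right) 193 + 22156 = - \frac{193}{111} + 22156 = \frac{2459123}{111}$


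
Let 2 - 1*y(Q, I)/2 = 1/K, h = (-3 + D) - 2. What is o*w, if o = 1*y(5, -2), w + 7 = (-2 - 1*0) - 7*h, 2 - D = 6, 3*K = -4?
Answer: 297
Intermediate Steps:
K = -4/3 (K = (1/3)*(-4) = -4/3 ≈ -1.3333)
D = -4 (D = 2 - 1*6 = 2 - 6 = -4)
h = -9 (h = (-3 - 4) - 2 = -7 - 2 = -9)
y(Q, I) = 11/2 (y(Q, I) = 4 - 2/(-4/3) = 4 - 2*(-3/4) = 4 + 3/2 = 11/2)
w = 54 (w = -7 + ((-2 - 1*0) - 7*(-9)) = -7 + ((-2 + 0) + 63) = -7 + (-2 + 63) = -7 + 61 = 54)
o = 11/2 (o = 1*(11/2) = 11/2 ≈ 5.5000)
o*w = (11/2)*54 = 297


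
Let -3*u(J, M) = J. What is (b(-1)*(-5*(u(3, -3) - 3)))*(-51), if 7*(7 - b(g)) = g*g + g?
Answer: -7140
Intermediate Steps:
b(g) = 7 - g/7 - g²/7 (b(g) = 7 - (g*g + g)/7 = 7 - (g² + g)/7 = 7 - (g + g²)/7 = 7 + (-g/7 - g²/7) = 7 - g/7 - g²/7)
u(J, M) = -J/3
(b(-1)*(-5*(u(3, -3) - 3)))*(-51) = ((7 - ⅐*(-1) - ⅐*(-1)²)*(-5*(-⅓*3 - 3)))*(-51) = ((7 + ⅐ - ⅐*1)*(-5*(-1 - 3)))*(-51) = ((7 + ⅐ - ⅐)*(-5*(-4)))*(-51) = (7*20)*(-51) = 140*(-51) = -7140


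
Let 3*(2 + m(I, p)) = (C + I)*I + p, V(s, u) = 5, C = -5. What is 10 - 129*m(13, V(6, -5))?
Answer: -4419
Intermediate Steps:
m(I, p) = -2 + p/3 + I*(-5 + I)/3 (m(I, p) = -2 + ((-5 + I)*I + p)/3 = -2 + (I*(-5 + I) + p)/3 = -2 + (p + I*(-5 + I))/3 = -2 + (p/3 + I*(-5 + I)/3) = -2 + p/3 + I*(-5 + I)/3)
10 - 129*m(13, V(6, -5)) = 10 - 129*(-2 - 5/3*13 + (⅓)*5 + (⅓)*13²) = 10 - 129*(-2 - 65/3 + 5/3 + (⅓)*169) = 10 - 129*(-2 - 65/3 + 5/3 + 169/3) = 10 - 129*103/3 = 10 - 4429 = -4419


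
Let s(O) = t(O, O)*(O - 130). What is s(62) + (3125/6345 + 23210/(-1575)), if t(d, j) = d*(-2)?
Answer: 373874633/44415 ≈ 8417.8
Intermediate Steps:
t(d, j) = -2*d
s(O) = -2*O*(-130 + O) (s(O) = (-2*O)*(O - 130) = (-2*O)*(-130 + O) = -2*O*(-130 + O))
s(62) + (3125/6345 + 23210/(-1575)) = 2*62*(130 - 1*62) + (3125/6345 + 23210/(-1575)) = 2*62*(130 - 62) + (3125*(1/6345) + 23210*(-1/1575)) = 2*62*68 + (625/1269 - 4642/315) = 8432 - 632647/44415 = 373874633/44415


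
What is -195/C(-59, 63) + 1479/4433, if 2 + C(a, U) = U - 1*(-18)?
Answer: -747594/350207 ≈ -2.1347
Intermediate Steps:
C(a, U) = 16 + U (C(a, U) = -2 + (U - 1*(-18)) = -2 + (U + 18) = -2 + (18 + U) = 16 + U)
-195/C(-59, 63) + 1479/4433 = -195/(16 + 63) + 1479/4433 = -195/79 + 1479*(1/4433) = -195*1/79 + 1479/4433 = -195/79 + 1479/4433 = -747594/350207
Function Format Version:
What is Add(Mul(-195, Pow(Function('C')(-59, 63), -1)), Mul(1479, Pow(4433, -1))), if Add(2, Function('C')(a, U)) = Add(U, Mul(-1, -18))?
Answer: Rational(-747594, 350207) ≈ -2.1347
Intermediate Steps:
Function('C')(a, U) = Add(16, U) (Function('C')(a, U) = Add(-2, Add(U, Mul(-1, -18))) = Add(-2, Add(U, 18)) = Add(-2, Add(18, U)) = Add(16, U))
Add(Mul(-195, Pow(Function('C')(-59, 63), -1)), Mul(1479, Pow(4433, -1))) = Add(Mul(-195, Pow(Add(16, 63), -1)), Mul(1479, Pow(4433, -1))) = Add(Mul(-195, Pow(79, -1)), Mul(1479, Rational(1, 4433))) = Add(Mul(-195, Rational(1, 79)), Rational(1479, 4433)) = Add(Rational(-195, 79), Rational(1479, 4433)) = Rational(-747594, 350207)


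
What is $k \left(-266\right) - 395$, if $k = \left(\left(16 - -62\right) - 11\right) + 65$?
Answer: $-35507$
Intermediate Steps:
$k = 132$ ($k = \left(\left(16 + 62\right) - 11\right) + 65 = \left(78 - 11\right) + 65 = 67 + 65 = 132$)
$k \left(-266\right) - 395 = 132 \left(-266\right) - 395 = -35112 - 395 = -35507$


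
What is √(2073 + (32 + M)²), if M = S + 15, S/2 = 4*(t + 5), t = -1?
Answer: √8314 ≈ 91.181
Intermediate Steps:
S = 32 (S = 2*(4*(-1 + 5)) = 2*(4*4) = 2*16 = 32)
M = 47 (M = 32 + 15 = 47)
√(2073 + (32 + M)²) = √(2073 + (32 + 47)²) = √(2073 + 79²) = √(2073 + 6241) = √8314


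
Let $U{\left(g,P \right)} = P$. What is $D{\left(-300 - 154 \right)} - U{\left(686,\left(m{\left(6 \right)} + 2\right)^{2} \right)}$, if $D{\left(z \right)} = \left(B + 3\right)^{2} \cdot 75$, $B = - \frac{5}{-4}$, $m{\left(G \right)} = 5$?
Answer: $\frac{20891}{16} \approx 1305.7$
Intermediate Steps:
$B = \frac{5}{4}$ ($B = \left(-5\right) \left(- \frac{1}{4}\right) = \frac{5}{4} \approx 1.25$)
$D{\left(z \right)} = \frac{21675}{16}$ ($D{\left(z \right)} = \left(\frac{5}{4} + 3\right)^{2} \cdot 75 = \left(\frac{17}{4}\right)^{2} \cdot 75 = \frac{289}{16} \cdot 75 = \frac{21675}{16}$)
$D{\left(-300 - 154 \right)} - U{\left(686,\left(m{\left(6 \right)} + 2\right)^{2} \right)} = \frac{21675}{16} - \left(5 + 2\right)^{2} = \frac{21675}{16} - 7^{2} = \frac{21675}{16} - 49 = \frac{20891}{16}$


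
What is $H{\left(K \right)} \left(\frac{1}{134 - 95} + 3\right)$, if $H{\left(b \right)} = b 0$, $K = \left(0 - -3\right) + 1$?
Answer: $0$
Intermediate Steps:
$K = 4$ ($K = \left(0 + 3\right) + 1 = 3 + 1 = 4$)
$H{\left(b \right)} = 0$
$H{\left(K \right)} \left(\frac{1}{134 - 95} + 3\right) = 0 \left(\frac{1}{134 - 95} + 3\right) = 0 \left(\frac{1}{39} + 3\right) = 0 \cdot \frac{118}{39} = 0$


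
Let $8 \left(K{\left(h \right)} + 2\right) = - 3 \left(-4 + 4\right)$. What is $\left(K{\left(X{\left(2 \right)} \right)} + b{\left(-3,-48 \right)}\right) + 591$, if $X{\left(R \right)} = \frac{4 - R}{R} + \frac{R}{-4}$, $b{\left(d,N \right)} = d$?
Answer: $586$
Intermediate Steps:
$X{\left(R \right)} = - \frac{R}{4} + \frac{4 - R}{R}$ ($X{\left(R \right)} = \frac{4 - R}{R} + R \left(- \frac{1}{4}\right) = \frac{4 - R}{R} - \frac{R}{4} = - \frac{R}{4} + \frac{4 - R}{R}$)
$K{\left(h \right)} = -2$ ($K{\left(h \right)} = -2 + \frac{\left(-3\right) \left(-4 + 4\right)}{8} = -2 + \frac{\left(-3\right) 0}{8} = -2 + \frac{1}{8} \cdot 0 = -2 + 0 = -2$)
$\left(K{\left(X{\left(2 \right)} \right)} + b{\left(-3,-48 \right)}\right) + 591 = \left(-2 - 3\right) + 591 = -5 + 591 = 586$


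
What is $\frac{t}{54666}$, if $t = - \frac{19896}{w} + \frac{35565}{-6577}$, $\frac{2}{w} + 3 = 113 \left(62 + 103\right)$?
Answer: $- \frac{406569578999}{119846094} \approx -3392.4$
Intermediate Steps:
$w = \frac{1}{9321}$ ($w = \frac{2}{-3 + 113 \left(62 + 103\right)} = \frac{2}{-3 + 113 \cdot 165} = \frac{2}{-3 + 18645} = \frac{2}{18642} = 2 \cdot \frac{1}{18642} = \frac{1}{9321} \approx 0.00010728$)
$t = - \frac{1219708736997}{6577}$ ($t = - 19896 \frac{1}{\frac{1}{9321}} + \frac{35565}{-6577} = \left(-19896\right) 9321 + 35565 \left(- \frac{1}{6577}\right) = -185450616 - \frac{35565}{6577} = - \frac{1219708736997}{6577} \approx -1.8545 \cdot 10^{8}$)
$\frac{t}{54666} = - \frac{1219708736997}{6577 \cdot 54666} = \left(- \frac{1219708736997}{6577}\right) \frac{1}{54666} = - \frac{406569578999}{119846094}$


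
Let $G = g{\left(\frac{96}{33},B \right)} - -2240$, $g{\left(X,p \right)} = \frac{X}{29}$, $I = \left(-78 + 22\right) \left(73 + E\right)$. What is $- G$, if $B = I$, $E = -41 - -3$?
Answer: $- \frac{714592}{319} \approx -2240.1$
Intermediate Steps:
$E = -38$ ($E = -41 + 3 = -38$)
$I = -1960$ ($I = \left(-78 + 22\right) \left(73 - 38\right) = \left(-56\right) 35 = -1960$)
$B = -1960$
$g{\left(X,p \right)} = \frac{X}{29}$
$G = \frac{714592}{319}$ ($G = \frac{96 \cdot \frac{1}{33}}{29} - -2240 = \frac{96 \cdot \frac{1}{33}}{29} + 2240 = \frac{1}{29} \cdot \frac{32}{11} + 2240 = \frac{32}{319} + 2240 = \frac{714592}{319} \approx 2240.1$)
$- G = \left(-1\right) \frac{714592}{319} = - \frac{714592}{319}$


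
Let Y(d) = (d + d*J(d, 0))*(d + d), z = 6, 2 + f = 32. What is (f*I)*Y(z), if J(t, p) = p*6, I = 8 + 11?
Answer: 41040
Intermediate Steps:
f = 30 (f = -2 + 32 = 30)
I = 19
J(t, p) = 6*p
Y(d) = 2*d**2 (Y(d) = (d + d*(6*0))*(d + d) = (d + d*0)*(2*d) = (d + 0)*(2*d) = d*(2*d) = 2*d**2)
(f*I)*Y(z) = (30*19)*(2*6**2) = 570*(2*36) = 570*72 = 41040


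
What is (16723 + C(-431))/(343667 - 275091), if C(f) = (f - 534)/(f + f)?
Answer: 14416191/59112512 ≈ 0.24388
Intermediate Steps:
C(f) = (-534 + f)/(2*f) (C(f) = (-534 + f)/((2*f)) = (-534 + f)*(1/(2*f)) = (-534 + f)/(2*f))
(16723 + C(-431))/(343667 - 275091) = (16723 + (1/2)*(-534 - 431)/(-431))/(343667 - 275091) = (16723 + (1/2)*(-1/431)*(-965))/68576 = (16723 + 965/862)*(1/68576) = (14416191/862)*(1/68576) = 14416191/59112512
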